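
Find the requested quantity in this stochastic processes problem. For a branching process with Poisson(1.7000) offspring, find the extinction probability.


Since mu = 1.7000 > 1, extinction prob q < 1.
Solve s = exp(mu*(s-1)) iteratively.
q = 0.3088

0.3088


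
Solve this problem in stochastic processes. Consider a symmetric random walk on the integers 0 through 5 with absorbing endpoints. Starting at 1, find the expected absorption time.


For symmetric RW on 0,...,N with absorbing barriers, E(i) = i*(N-i)
E(1) = 1 * 4 = 4

4


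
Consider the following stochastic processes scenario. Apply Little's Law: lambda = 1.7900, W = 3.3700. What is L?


Little's Law: L = lambda * W
= 1.7900 * 3.3700
= 6.0323

6.0323


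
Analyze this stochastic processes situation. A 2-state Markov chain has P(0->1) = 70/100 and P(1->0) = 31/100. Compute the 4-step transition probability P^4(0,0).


Computing P^4 by matrix multiplication.
P = [[0.3000, 0.7000], [0.3100, 0.6900]]
After raising P to the power 4:
P^4(0,0) = 0.3069

0.3069


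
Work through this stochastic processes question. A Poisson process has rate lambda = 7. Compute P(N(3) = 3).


P(N(t)=k) = (lambda*t)^k * exp(-lambda*t) / k!
lambda*t = 21
= 21^3 * exp(-21) / 3!
= 9261 * 7.5826e-10 / 6
= 1.1704e-06

1.1704e-06


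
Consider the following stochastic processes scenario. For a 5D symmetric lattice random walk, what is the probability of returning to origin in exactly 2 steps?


P(return in 2 steps) = P(reverse first step) = 1/(2d)
= 1/10
= 0.1000

0.1000


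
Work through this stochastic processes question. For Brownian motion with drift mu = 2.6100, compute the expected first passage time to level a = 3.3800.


Expected first passage time = a/mu
= 3.3800/2.6100
= 1.2950

1.2950


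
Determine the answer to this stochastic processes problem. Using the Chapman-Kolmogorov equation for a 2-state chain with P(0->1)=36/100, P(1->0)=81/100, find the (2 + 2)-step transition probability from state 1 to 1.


P^4 = P^2 * P^2
Computing via matrix multiplication of the transition matrix.
Entry (1,1) of P^4 = 0.3083

0.3083


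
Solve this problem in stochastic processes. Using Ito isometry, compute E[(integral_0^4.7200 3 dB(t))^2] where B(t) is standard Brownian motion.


By Ito isometry: E[(int f dB)^2] = int f^2 dt
= 3^2 * 4.7200
= 9 * 4.7200 = 42.4800

42.4800


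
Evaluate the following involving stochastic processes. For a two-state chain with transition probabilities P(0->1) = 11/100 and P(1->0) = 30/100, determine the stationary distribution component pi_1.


Stationary distribution: pi_0 = p10/(p01+p10), pi_1 = p01/(p01+p10)
p01 = 0.1100, p10 = 0.3000
pi_1 = 0.2683

0.2683


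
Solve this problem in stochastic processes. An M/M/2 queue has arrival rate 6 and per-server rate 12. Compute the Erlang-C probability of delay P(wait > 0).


a = lambda/mu = 0.5000
rho = a/c = 0.2500
Erlang-C formula applied:
C(c,a) = 0.1000

0.1000


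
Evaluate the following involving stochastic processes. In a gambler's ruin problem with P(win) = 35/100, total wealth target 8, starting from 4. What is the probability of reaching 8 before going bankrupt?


Gambler's ruin formula:
r = q/p = 0.6500/0.3500 = 1.8571
P(win) = (1 - r^i)/(1 - r^N)
= (1 - 1.8571^4)/(1 - 1.8571^8)
= 0.0775

0.0775


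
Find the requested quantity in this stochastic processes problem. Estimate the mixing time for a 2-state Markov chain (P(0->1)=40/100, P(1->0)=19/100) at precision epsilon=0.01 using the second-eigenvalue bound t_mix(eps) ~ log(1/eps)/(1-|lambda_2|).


lambda_2 = |1 - p01 - p10| = |1 - 0.4000 - 0.1900| = 0.4100
t_mix ~ log(1/eps)/(1 - |lambda_2|)
= log(100)/(1 - 0.4100) = 4.6052/0.5900
= 7.8054

7.8054


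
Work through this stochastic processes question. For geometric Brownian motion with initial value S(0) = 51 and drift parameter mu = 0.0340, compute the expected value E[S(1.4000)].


E[S(t)] = S(0) * exp(mu * t)
= 51 * exp(0.0340 * 1.4000)
= 51 * 1.0488
= 53.4863

53.4863


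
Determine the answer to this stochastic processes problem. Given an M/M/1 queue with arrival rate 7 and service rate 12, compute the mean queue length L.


rho = 7/12 = 0.5833
L = rho/(1-rho)
= 0.5833/0.4167
= 1.4000

1.4000


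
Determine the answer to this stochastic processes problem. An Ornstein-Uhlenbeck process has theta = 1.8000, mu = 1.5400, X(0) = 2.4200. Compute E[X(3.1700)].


E[X(t)] = mu + (X(0) - mu)*exp(-theta*t)
= 1.5400 + (2.4200 - 1.5400)*exp(-1.8000*3.1700)
= 1.5400 + 0.8800 * 0.0033
= 1.5429

1.5429


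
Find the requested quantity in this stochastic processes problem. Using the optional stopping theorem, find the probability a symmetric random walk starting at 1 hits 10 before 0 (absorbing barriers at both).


By optional stopping theorem: E(M at tau) = M(0) = 1
P(hit 10)*10 + P(hit 0)*0 = 1
P(hit 10) = (1 - 0)/(10 - 0) = 1/10 = 0.1000

0.1000


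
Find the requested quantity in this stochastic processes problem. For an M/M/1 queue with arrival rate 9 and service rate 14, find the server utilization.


rho = lambda/mu
= 9/14
= 0.6429

0.6429


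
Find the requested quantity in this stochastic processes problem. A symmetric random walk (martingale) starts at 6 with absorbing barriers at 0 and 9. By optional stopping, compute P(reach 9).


By optional stopping theorem: E(M at tau) = M(0) = 6
P(hit 9)*9 + P(hit 0)*0 = 6
P(hit 9) = (6 - 0)/(9 - 0) = 2/3 = 0.6667

0.6667


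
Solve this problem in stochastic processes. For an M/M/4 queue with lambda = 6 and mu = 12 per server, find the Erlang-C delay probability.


a = lambda/mu = 0.5000
rho = a/c = 0.1250
Erlang-C formula applied:
C(c,a) = 0.0018

0.0018


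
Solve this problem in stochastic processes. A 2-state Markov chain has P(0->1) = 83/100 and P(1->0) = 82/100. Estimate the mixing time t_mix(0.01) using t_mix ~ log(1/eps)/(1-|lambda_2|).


lambda_2 = |1 - p01 - p10| = |1 - 0.8300 - 0.8200| = 0.6500
t_mix ~ log(1/eps)/(1 - |lambda_2|)
= log(100)/(1 - 0.6500) = 4.6052/0.3500
= 13.1576

13.1576


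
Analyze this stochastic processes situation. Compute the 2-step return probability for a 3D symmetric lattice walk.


P(return in 2 steps) = P(reverse first step) = 1/(2d)
= 1/6
= 0.1667

0.1667


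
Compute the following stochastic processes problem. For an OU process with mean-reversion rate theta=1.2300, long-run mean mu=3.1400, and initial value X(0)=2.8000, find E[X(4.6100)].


E[X(t)] = mu + (X(0) - mu)*exp(-theta*t)
= 3.1400 + (2.8000 - 3.1400)*exp(-1.2300*4.6100)
= 3.1400 + -0.3400 * 0.0034
= 3.1388

3.1388


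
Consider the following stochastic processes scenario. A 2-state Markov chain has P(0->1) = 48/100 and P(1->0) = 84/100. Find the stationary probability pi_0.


Stationary distribution: pi_0 = p10/(p01+p10), pi_1 = p01/(p01+p10)
p01 = 0.4800, p10 = 0.8400
pi_0 = 0.6364

0.6364


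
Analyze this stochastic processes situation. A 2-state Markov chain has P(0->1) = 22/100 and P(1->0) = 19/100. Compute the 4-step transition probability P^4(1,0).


Computing P^4 by matrix multiplication.
P = [[0.7800, 0.2200], [0.1900, 0.8100]]
After raising P to the power 4:
P^4(1,0) = 0.4073

0.4073


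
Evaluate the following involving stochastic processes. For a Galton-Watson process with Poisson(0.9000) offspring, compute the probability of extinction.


Since mu = 0.9000 <= 1, extinction probability = 1.

1.0000


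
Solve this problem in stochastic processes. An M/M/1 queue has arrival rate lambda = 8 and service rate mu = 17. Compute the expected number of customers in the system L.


rho = 8/17 = 0.4706
L = rho/(1-rho)
= 0.4706/0.5294
= 0.8889

0.8889


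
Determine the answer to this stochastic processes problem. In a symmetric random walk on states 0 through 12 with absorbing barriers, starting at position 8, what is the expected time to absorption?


For symmetric RW on 0,...,N with absorbing barriers, E(i) = i*(N-i)
E(8) = 8 * 4 = 32

32


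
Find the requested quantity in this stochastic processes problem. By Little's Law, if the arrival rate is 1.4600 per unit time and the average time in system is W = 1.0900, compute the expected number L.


Little's Law: L = lambda * W
= 1.4600 * 1.0900
= 1.5914

1.5914


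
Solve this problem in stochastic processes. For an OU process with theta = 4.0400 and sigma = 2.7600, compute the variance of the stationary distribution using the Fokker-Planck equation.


Stationary variance = sigma^2 / (2*theta)
= 2.7600^2 / (2*4.0400)
= 7.6176 / 8.0800
= 0.9428

0.9428


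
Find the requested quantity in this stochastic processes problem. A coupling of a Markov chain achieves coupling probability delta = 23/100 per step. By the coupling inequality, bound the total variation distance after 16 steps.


TV distance bound <= (1-delta)^n
= (1 - 0.2300)^16
= 0.7700^16
= 0.0153

0.0153


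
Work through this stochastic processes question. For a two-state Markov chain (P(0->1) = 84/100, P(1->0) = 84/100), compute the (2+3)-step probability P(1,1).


P^5 = P^2 * P^3
Computing via matrix multiplication of the transition matrix.
Entry (1,1) of P^5 = 0.4273

0.4273


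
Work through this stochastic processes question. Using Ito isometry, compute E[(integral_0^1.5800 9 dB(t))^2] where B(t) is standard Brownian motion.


By Ito isometry: E[(int f dB)^2] = int f^2 dt
= 9^2 * 1.5800
= 81 * 1.5800 = 127.9800

127.9800


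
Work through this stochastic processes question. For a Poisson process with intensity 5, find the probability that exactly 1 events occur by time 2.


P(N(t)=k) = (lambda*t)^k * exp(-lambda*t) / k!
lambda*t = 10
= 10^1 * exp(-10) / 1!
= 10 * 4.5400e-05 / 1
= 4.5400e-04

4.5400e-04


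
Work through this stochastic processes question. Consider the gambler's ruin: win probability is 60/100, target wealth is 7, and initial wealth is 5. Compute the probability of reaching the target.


Gambler's ruin formula:
r = q/p = 0.4000/0.6000 = 0.6667
P(win) = (1 - r^i)/(1 - r^N)
= (1 - 0.6667^5)/(1 - 0.6667^7)
= 0.9223

0.9223


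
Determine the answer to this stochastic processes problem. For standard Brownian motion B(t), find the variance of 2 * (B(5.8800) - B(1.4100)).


Var(alpha*(B(t)-B(s))) = alpha^2 * (t-s)
= 2^2 * (5.8800 - 1.4100)
= 4 * 4.4700
= 17.8800

17.8800


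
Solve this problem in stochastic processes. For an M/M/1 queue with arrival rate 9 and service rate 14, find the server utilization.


rho = lambda/mu
= 9/14
= 0.6429

0.6429


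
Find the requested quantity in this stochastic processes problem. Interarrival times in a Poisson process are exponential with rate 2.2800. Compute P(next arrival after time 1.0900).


P(X > t) = exp(-lambda * t)
= exp(-2.2800 * 1.0900)
= exp(-2.4852) = 0.0833

0.0833


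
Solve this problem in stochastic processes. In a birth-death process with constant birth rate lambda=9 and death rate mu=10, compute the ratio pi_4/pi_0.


For birth-death process, pi_n/pi_0 = (lambda/mu)^n
= (9/10)^4
= 0.6561

0.6561


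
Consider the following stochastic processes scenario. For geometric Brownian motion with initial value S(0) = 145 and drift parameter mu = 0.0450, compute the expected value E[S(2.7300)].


E[S(t)] = S(0) * exp(mu * t)
= 145 * exp(0.0450 * 2.7300)
= 145 * 1.1307
= 163.9536

163.9536


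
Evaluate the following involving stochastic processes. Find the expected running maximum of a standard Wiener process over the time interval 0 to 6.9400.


E(max B(s)) = sqrt(2t/pi)
= sqrt(2*6.9400/pi)
= sqrt(4.4181)
= 2.1019

2.1019


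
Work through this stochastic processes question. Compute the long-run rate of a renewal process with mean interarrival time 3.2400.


Long-run renewal rate = 1/E(X)
= 1/3.2400
= 0.3086

0.3086


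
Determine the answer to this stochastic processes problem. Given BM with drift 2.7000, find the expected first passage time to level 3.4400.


Expected first passage time = a/mu
= 3.4400/2.7000
= 1.2741

1.2741


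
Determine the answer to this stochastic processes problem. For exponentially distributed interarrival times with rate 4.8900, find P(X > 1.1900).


P(X > t) = exp(-lambda * t)
= exp(-4.8900 * 1.1900)
= exp(-5.8191) = 0.0030

0.0030


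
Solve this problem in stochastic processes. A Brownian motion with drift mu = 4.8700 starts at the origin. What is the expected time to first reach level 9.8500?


Expected first passage time = a/mu
= 9.8500/4.8700
= 2.0226

2.0226


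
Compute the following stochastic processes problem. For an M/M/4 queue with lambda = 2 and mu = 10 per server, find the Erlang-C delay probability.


a = lambda/mu = 0.2000
rho = a/c = 0.0500
Erlang-C formula applied:
C(c,a) = 5.7455e-05

5.7455e-05


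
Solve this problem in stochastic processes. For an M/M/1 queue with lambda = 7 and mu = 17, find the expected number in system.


rho = 7/17 = 0.4118
L = rho/(1-rho)
= 0.4118/0.5882
= 0.7000

0.7000


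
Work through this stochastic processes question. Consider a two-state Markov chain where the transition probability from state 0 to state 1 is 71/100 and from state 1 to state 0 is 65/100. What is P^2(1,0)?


Computing P^2 by matrix multiplication.
P = [[0.2900, 0.7100], [0.6500, 0.3500]]
After raising P to the power 2:
P^2(1,0) = 0.4160

0.4160


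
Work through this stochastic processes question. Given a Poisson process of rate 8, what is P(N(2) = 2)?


P(N(t)=k) = (lambda*t)^k * exp(-lambda*t) / k!
lambda*t = 16
= 16^2 * exp(-16) / 2!
= 256 * 1.1254e-07 / 2
= 1.4405e-05

1.4405e-05


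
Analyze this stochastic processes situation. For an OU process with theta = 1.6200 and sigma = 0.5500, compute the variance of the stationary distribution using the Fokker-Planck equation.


Stationary variance = sigma^2 / (2*theta)
= 0.5500^2 / (2*1.6200)
= 0.3025 / 3.2400
= 0.0934

0.0934


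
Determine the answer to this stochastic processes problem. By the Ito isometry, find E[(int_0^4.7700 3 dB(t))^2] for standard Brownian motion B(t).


By Ito isometry: E[(int f dB)^2] = int f^2 dt
= 3^2 * 4.7700
= 9 * 4.7700 = 42.9300

42.9300


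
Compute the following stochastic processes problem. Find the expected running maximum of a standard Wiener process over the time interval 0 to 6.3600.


E(max B(s)) = sqrt(2t/pi)
= sqrt(2*6.3600/pi)
= sqrt(4.0489)
= 2.0122

2.0122


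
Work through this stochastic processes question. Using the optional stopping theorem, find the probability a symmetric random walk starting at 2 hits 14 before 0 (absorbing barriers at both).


By optional stopping theorem: E(M at tau) = M(0) = 2
P(hit 14)*14 + P(hit 0)*0 = 2
P(hit 14) = (2 - 0)/(14 - 0) = 1/7 = 0.1429

0.1429


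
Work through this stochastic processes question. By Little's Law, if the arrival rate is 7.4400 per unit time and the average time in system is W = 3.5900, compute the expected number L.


Little's Law: L = lambda * W
= 7.4400 * 3.5900
= 26.7096

26.7096


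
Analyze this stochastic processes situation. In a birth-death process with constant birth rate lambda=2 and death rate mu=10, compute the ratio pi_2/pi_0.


For birth-death process, pi_n/pi_0 = (lambda/mu)^n
= (2/10)^2
= 0.0400

0.0400


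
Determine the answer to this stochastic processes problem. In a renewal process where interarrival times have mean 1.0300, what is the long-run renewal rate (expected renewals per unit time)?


Long-run renewal rate = 1/E(X)
= 1/1.0300
= 0.9709

0.9709


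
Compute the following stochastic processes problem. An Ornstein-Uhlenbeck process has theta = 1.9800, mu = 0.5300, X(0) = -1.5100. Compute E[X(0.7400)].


E[X(t)] = mu + (X(0) - mu)*exp(-theta*t)
= 0.5300 + (-1.5100 - 0.5300)*exp(-1.9800*0.7400)
= 0.5300 + -2.0400 * 0.2310
= 0.0587

0.0587


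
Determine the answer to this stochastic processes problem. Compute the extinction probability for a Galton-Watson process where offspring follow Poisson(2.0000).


Since mu = 2.0000 > 1, extinction prob q < 1.
Solve s = exp(mu*(s-1)) iteratively.
q = 0.2032

0.2032


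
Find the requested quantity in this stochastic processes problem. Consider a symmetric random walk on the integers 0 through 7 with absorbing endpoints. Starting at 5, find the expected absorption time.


For symmetric RW on 0,...,N with absorbing barriers, E(i) = i*(N-i)
E(5) = 5 * 2 = 10

10


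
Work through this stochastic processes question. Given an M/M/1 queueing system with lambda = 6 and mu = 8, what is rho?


rho = lambda/mu
= 6/8
= 0.7500

0.7500


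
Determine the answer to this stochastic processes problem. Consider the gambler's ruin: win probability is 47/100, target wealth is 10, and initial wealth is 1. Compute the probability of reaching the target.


Gambler's ruin formula:
r = q/p = 0.5300/0.4700 = 1.1277
P(win) = (1 - r^i)/(1 - r^N)
= (1 - 1.1277^1)/(1 - 1.1277^10)
= 0.0549

0.0549


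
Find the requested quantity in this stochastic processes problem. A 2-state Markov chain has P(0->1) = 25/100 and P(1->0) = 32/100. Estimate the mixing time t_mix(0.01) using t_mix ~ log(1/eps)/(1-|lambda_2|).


lambda_2 = |1 - p01 - p10| = |1 - 0.2500 - 0.3200| = 0.4300
t_mix ~ log(1/eps)/(1 - |lambda_2|)
= log(100)/(1 - 0.4300) = 4.6052/0.5700
= 8.0792

8.0792


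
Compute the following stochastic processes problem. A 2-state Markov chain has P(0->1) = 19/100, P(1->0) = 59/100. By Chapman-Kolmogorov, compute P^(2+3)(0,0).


P^5 = P^2 * P^3
Computing via matrix multiplication of the transition matrix.
Entry (0,0) of P^5 = 0.7565

0.7565


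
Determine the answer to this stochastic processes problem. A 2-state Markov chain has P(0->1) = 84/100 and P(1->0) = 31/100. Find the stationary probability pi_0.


Stationary distribution: pi_0 = p10/(p01+p10), pi_1 = p01/(p01+p10)
p01 = 0.8400, p10 = 0.3100
pi_0 = 0.2696

0.2696


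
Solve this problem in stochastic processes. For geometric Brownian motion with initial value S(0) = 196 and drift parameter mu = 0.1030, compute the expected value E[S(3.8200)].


E[S(t)] = S(0) * exp(mu * t)
= 196 * exp(0.1030 * 3.8200)
= 196 * 1.4821
= 290.4916

290.4916


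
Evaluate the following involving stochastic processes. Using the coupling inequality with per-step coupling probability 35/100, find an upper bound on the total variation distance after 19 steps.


TV distance bound <= (1-delta)^n
= (1 - 0.3500)^19
= 0.6500^19
= 2.7884e-04

2.7884e-04


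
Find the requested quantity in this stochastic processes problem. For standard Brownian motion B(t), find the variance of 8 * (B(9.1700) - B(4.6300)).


Var(alpha*(B(t)-B(s))) = alpha^2 * (t-s)
= 8^2 * (9.1700 - 4.6300)
= 64 * 4.5400
= 290.5600

290.5600


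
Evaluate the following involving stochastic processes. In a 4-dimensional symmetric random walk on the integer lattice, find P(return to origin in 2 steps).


P(return in 2 steps) = P(reverse first step) = 1/(2d)
= 1/8
= 0.1250

0.1250


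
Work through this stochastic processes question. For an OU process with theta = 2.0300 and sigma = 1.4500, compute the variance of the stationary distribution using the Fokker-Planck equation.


Stationary variance = sigma^2 / (2*theta)
= 1.4500^2 / (2*2.0300)
= 2.1025 / 4.0600
= 0.5179

0.5179


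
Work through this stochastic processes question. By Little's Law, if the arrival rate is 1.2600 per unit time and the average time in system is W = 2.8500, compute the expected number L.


Little's Law: L = lambda * W
= 1.2600 * 2.8500
= 3.5910

3.5910


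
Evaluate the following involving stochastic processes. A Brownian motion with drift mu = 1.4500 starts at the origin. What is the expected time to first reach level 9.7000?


Expected first passage time = a/mu
= 9.7000/1.4500
= 6.6897

6.6897


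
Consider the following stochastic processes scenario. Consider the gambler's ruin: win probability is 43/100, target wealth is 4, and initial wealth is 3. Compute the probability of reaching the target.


Gambler's ruin formula:
r = q/p = 0.5700/0.4300 = 1.3256
P(win) = (1 - r^i)/(1 - r^N)
= (1 - 1.3256^3)/(1 - 1.3256^4)
= 0.6367

0.6367


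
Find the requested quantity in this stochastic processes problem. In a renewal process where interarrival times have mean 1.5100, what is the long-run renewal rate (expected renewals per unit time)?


Long-run renewal rate = 1/E(X)
= 1/1.5100
= 0.6623

0.6623


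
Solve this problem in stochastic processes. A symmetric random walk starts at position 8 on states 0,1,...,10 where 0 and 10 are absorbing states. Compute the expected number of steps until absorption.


For symmetric RW on 0,...,N with absorbing barriers, E(i) = i*(N-i)
E(8) = 8 * 2 = 16

16


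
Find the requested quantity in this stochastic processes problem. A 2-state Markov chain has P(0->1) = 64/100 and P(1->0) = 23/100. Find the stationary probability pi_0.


Stationary distribution: pi_0 = p10/(p01+p10), pi_1 = p01/(p01+p10)
p01 = 0.6400, p10 = 0.2300
pi_0 = 0.2644

0.2644


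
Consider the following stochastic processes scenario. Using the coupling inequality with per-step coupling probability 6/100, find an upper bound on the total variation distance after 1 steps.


TV distance bound <= (1-delta)^n
= (1 - 0.0600)^1
= 0.9400^1
= 0.9400

0.9400


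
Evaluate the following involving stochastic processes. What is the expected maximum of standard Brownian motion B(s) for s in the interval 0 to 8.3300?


E(max B(s)) = sqrt(2t/pi)
= sqrt(2*8.3300/pi)
= sqrt(5.3030)
= 2.3028

2.3028


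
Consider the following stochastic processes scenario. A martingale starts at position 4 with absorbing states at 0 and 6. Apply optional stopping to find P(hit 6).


By optional stopping theorem: E(M at tau) = M(0) = 4
P(hit 6)*6 + P(hit 0)*0 = 4
P(hit 6) = (4 - 0)/(6 - 0) = 2/3 = 0.6667

0.6667


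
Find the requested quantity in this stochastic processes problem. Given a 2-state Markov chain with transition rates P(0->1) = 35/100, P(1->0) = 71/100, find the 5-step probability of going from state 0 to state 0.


Computing P^5 by matrix multiplication.
P = [[0.6500, 0.3500], [0.7100, 0.2900]]
After raising P to the power 5:
P^5(0,0) = 0.6698

0.6698


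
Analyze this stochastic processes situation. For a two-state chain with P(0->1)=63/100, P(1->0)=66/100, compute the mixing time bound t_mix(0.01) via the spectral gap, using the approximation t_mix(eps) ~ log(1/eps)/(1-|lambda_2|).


lambda_2 = |1 - p01 - p10| = |1 - 0.6300 - 0.6600| = 0.2900
t_mix ~ log(1/eps)/(1 - |lambda_2|)
= log(100)/(1 - 0.2900) = 4.6052/0.7100
= 6.4862

6.4862


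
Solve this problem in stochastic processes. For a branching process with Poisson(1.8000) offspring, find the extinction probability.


Since mu = 1.8000 > 1, extinction prob q < 1.
Solve s = exp(mu*(s-1)) iteratively.
q = 0.2676

0.2676


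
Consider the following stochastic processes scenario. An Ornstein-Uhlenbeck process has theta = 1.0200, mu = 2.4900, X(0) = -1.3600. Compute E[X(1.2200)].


E[X(t)] = mu + (X(0) - mu)*exp(-theta*t)
= 2.4900 + (-1.3600 - 2.4900)*exp(-1.0200*1.2200)
= 2.4900 + -3.8500 * 0.2881
= 1.3808

1.3808


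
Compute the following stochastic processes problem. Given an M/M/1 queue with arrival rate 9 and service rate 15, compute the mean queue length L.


rho = 9/15 = 0.6000
L = rho/(1-rho)
= 0.6000/0.4000
= 1.5000

1.5000


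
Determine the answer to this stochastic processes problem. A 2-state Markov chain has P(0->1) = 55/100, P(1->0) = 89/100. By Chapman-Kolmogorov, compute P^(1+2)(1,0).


P^3 = P^1 * P^2
Computing via matrix multiplication of the transition matrix.
Entry (1,0) of P^3 = 0.6707

0.6707


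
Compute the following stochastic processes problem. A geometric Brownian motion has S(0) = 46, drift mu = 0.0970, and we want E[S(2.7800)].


E[S(t)] = S(0) * exp(mu * t)
= 46 * exp(0.0970 * 2.7800)
= 46 * 1.3095
= 60.2379

60.2379


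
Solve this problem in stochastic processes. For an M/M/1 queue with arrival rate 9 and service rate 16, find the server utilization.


rho = lambda/mu
= 9/16
= 0.5625

0.5625


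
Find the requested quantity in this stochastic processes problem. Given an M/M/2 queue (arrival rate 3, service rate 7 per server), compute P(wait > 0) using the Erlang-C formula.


a = lambda/mu = 0.4286
rho = a/c = 0.2143
Erlang-C formula applied:
C(c,a) = 0.0756

0.0756


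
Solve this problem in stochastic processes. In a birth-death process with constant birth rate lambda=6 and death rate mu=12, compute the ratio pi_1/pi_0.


For birth-death process, pi_n/pi_0 = (lambda/mu)^n
= (6/12)^1
= 0.5000

0.5000


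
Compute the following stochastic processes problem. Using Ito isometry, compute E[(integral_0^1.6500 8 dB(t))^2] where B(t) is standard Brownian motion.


By Ito isometry: E[(int f dB)^2] = int f^2 dt
= 8^2 * 1.6500
= 64 * 1.6500 = 105.6000

105.6000


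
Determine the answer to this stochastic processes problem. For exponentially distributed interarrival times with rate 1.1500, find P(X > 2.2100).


P(X > t) = exp(-lambda * t)
= exp(-1.1500 * 2.2100)
= exp(-2.5415) = 0.0787

0.0787


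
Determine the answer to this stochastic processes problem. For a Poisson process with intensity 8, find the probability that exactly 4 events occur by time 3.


P(N(t)=k) = (lambda*t)^k * exp(-lambda*t) / k!
lambda*t = 24
= 24^4 * exp(-24) / 4!
= 331776 * 3.7751e-11 / 24
= 5.2187e-07

5.2187e-07


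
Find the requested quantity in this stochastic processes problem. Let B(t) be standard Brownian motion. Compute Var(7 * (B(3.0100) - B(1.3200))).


Var(alpha*(B(t)-B(s))) = alpha^2 * (t-s)
= 7^2 * (3.0100 - 1.3200)
= 49 * 1.6900
= 82.8100

82.8100


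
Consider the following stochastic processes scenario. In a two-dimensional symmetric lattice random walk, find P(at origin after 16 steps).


P = C(16,8)^2 / 4^16
= 12870^2 / 4294967296
= 165636900 / 4294967296
= 0.0386

0.0386


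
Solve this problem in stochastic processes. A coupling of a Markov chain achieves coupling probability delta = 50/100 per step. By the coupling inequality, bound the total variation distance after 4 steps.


TV distance bound <= (1-delta)^n
= (1 - 0.5000)^4
= 0.5000^4
= 0.0625

0.0625


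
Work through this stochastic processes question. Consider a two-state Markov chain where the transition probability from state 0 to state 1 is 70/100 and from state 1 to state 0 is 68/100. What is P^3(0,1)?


Computing P^3 by matrix multiplication.
P = [[0.3000, 0.7000], [0.6800, 0.3200]]
After raising P to the power 3:
P^3(0,1) = 0.5351

0.5351


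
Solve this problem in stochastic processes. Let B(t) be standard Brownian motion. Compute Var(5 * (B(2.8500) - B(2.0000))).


Var(alpha*(B(t)-B(s))) = alpha^2 * (t-s)
= 5^2 * (2.8500 - 2.0000)
= 25 * 0.8500
= 21.2500

21.2500


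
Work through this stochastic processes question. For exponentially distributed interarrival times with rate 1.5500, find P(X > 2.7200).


P(X > t) = exp(-lambda * t)
= exp(-1.5500 * 2.7200)
= exp(-4.2160) = 0.0148

0.0148


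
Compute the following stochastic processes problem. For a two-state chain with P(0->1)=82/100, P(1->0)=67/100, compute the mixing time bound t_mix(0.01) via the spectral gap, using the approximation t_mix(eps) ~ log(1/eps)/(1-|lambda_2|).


lambda_2 = |1 - p01 - p10| = |1 - 0.8200 - 0.6700| = 0.4900
t_mix ~ log(1/eps)/(1 - |lambda_2|)
= log(100)/(1 - 0.4900) = 4.6052/0.5100
= 9.0297

9.0297


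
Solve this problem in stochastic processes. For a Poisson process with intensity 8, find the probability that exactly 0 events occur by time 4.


P(N(t)=k) = (lambda*t)^k * exp(-lambda*t) / k!
lambda*t = 32
= 32^0 * exp(-32) / 0!
= 1 * 1.2664e-14 / 1
= 1.2664e-14

1.2664e-14


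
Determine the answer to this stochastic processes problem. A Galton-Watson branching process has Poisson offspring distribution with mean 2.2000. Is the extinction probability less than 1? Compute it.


Since mu = 2.2000 > 1, extinction prob q < 1.
Solve s = exp(mu*(s-1)) iteratively.
q = 0.1563

0.1563


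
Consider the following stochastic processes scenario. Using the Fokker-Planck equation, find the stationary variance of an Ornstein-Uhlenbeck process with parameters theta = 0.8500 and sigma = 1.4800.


Stationary variance = sigma^2 / (2*theta)
= 1.4800^2 / (2*0.8500)
= 2.1904 / 1.7000
= 1.2885

1.2885


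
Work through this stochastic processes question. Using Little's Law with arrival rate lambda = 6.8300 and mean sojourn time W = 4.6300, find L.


Little's Law: L = lambda * W
= 6.8300 * 4.6300
= 31.6229

31.6229


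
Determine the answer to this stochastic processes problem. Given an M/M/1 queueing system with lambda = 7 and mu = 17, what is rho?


rho = lambda/mu
= 7/17
= 0.4118

0.4118


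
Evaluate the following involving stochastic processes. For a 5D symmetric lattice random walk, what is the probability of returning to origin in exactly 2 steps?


P(return in 2 steps) = P(reverse first step) = 1/(2d)
= 1/10
= 0.1000

0.1000


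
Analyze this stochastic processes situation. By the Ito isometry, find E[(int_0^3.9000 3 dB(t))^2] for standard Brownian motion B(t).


By Ito isometry: E[(int f dB)^2] = int f^2 dt
= 3^2 * 3.9000
= 9 * 3.9000 = 35.1000

35.1000


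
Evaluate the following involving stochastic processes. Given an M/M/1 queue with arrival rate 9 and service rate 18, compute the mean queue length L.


rho = 9/18 = 0.5000
L = rho/(1-rho)
= 0.5000/0.5000
= 1.0000

1.0000


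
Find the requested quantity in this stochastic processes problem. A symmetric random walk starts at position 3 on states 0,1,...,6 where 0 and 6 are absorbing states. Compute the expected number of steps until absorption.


For symmetric RW on 0,...,N with absorbing barriers, E(i) = i*(N-i)
E(3) = 3 * 3 = 9

9


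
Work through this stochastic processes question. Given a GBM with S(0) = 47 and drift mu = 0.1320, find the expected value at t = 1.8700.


E[S(t)] = S(0) * exp(mu * t)
= 47 * exp(0.1320 * 1.8700)
= 47 * 1.2800
= 60.1588

60.1588


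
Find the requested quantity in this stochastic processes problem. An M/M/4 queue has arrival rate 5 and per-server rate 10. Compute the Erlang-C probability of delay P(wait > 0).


a = lambda/mu = 0.5000
rho = a/c = 0.1250
Erlang-C formula applied:
C(c,a) = 0.0018

0.0018


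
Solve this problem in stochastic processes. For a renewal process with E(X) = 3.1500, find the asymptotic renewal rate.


Long-run renewal rate = 1/E(X)
= 1/3.1500
= 0.3175

0.3175


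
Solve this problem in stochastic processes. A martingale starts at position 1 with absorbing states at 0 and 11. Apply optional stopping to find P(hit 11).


By optional stopping theorem: E(M at tau) = M(0) = 1
P(hit 11)*11 + P(hit 0)*0 = 1
P(hit 11) = (1 - 0)/(11 - 0) = 1/11 = 0.0909

0.0909


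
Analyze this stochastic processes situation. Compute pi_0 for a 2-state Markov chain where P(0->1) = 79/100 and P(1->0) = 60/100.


Stationary distribution: pi_0 = p10/(p01+p10), pi_1 = p01/(p01+p10)
p01 = 0.7900, p10 = 0.6000
pi_0 = 0.4317

0.4317


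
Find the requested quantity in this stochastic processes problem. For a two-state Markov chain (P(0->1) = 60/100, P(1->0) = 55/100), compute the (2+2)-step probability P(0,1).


P^4 = P^2 * P^2
Computing via matrix multiplication of the transition matrix.
Entry (0,1) of P^4 = 0.5215

0.5215


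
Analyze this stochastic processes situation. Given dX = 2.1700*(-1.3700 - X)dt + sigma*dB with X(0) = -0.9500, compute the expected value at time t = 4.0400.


E[X(t)] = mu + (X(0) - mu)*exp(-theta*t)
= -1.3700 + (-0.9500 - -1.3700)*exp(-2.1700*4.0400)
= -1.3700 + 0.4200 * 1.5582e-04
= -1.3699

-1.3699


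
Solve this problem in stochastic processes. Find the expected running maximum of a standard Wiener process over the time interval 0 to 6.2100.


E(max B(s)) = sqrt(2t/pi)
= sqrt(2*6.2100/pi)
= sqrt(3.9534)
= 1.9883

1.9883


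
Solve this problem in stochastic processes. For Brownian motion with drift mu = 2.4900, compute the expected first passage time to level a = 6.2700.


Expected first passage time = a/mu
= 6.2700/2.4900
= 2.5181

2.5181


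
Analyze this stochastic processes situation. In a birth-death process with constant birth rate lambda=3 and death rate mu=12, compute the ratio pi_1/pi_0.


For birth-death process, pi_n/pi_0 = (lambda/mu)^n
= (3/12)^1
= 0.2500

0.2500


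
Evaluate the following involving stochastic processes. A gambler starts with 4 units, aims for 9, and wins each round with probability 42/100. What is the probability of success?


Gambler's ruin formula:
r = q/p = 0.5800/0.4200 = 1.3810
P(win) = (1 - r^i)/(1 - r^N)
= (1 - 1.3810^4)/(1 - 1.3810^9)
= 0.1527

0.1527


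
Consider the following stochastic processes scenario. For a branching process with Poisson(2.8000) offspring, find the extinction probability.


Since mu = 2.8000 > 1, extinction prob q < 1.
Solve s = exp(mu*(s-1)) iteratively.
q = 0.0750

0.0750


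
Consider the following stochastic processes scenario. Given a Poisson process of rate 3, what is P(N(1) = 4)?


P(N(t)=k) = (lambda*t)^k * exp(-lambda*t) / k!
lambda*t = 3
= 3^4 * exp(-3) / 4!
= 81 * 0.0498 / 24
= 0.1680

0.1680


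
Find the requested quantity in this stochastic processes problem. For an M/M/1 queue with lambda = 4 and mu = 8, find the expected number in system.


rho = 4/8 = 0.5000
L = rho/(1-rho)
= 0.5000/0.5000
= 1.0000

1.0000


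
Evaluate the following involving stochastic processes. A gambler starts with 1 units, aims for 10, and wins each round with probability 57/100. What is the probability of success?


Gambler's ruin formula:
r = q/p = 0.4300/0.5700 = 0.7544
P(win) = (1 - r^i)/(1 - r^N)
= (1 - 0.7544^1)/(1 - 0.7544^10)
= 0.2612

0.2612


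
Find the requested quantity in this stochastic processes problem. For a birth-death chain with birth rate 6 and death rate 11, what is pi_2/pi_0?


For birth-death process, pi_n/pi_0 = (lambda/mu)^n
= (6/11)^2
= 0.2975

0.2975


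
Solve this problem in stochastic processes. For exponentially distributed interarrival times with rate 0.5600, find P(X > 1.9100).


P(X > t) = exp(-lambda * t)
= exp(-0.5600 * 1.9100)
= exp(-1.0696) = 0.3431

0.3431


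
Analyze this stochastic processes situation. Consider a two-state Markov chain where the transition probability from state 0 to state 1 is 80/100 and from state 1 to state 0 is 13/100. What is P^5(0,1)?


Computing P^5 by matrix multiplication.
P = [[0.2000, 0.8000], [0.1300, 0.8700]]
After raising P to the power 5:
P^5(0,1) = 0.8602

0.8602


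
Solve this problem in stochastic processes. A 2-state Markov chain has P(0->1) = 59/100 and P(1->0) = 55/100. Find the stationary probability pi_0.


Stationary distribution: pi_0 = p10/(p01+p10), pi_1 = p01/(p01+p10)
p01 = 0.5900, p10 = 0.5500
pi_0 = 0.4825

0.4825


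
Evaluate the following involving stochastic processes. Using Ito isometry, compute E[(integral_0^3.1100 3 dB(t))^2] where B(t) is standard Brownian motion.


By Ito isometry: E[(int f dB)^2] = int f^2 dt
= 3^2 * 3.1100
= 9 * 3.1100 = 27.9900

27.9900


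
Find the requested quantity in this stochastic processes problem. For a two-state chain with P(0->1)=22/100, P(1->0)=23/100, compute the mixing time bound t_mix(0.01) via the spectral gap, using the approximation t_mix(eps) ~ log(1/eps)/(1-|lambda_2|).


lambda_2 = |1 - p01 - p10| = |1 - 0.2200 - 0.2300| = 0.5500
t_mix ~ log(1/eps)/(1 - |lambda_2|)
= log(100)/(1 - 0.5500) = 4.6052/0.4500
= 10.2337

10.2337


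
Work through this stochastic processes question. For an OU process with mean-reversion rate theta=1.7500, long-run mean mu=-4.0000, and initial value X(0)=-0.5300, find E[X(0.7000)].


E[X(t)] = mu + (X(0) - mu)*exp(-theta*t)
= -4.0000 + (-0.5300 - -4.0000)*exp(-1.7500*0.7000)
= -4.0000 + 3.4700 * 0.2938
= -2.9807

-2.9807


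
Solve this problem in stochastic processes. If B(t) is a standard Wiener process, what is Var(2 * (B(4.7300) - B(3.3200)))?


Var(alpha*(B(t)-B(s))) = alpha^2 * (t-s)
= 2^2 * (4.7300 - 3.3200)
= 4 * 1.4100
= 5.6400

5.6400


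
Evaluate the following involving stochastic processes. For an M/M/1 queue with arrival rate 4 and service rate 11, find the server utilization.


rho = lambda/mu
= 4/11
= 0.3636

0.3636


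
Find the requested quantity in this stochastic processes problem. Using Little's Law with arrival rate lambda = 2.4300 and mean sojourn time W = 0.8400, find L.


Little's Law: L = lambda * W
= 2.4300 * 0.8400
= 2.0412

2.0412


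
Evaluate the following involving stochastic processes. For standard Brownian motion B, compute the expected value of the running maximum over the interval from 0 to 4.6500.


E(max B(s)) = sqrt(2t/pi)
= sqrt(2*4.6500/pi)
= sqrt(2.9603)
= 1.7205

1.7205


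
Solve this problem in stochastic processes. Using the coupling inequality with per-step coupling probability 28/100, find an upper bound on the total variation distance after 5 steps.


TV distance bound <= (1-delta)^n
= (1 - 0.2800)^5
= 0.7200^5
= 0.1935

0.1935


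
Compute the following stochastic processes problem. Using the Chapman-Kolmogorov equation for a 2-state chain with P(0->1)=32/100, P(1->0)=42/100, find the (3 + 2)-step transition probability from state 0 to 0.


P^5 = P^3 * P^2
Computing via matrix multiplication of the transition matrix.
Entry (0,0) of P^5 = 0.5681

0.5681


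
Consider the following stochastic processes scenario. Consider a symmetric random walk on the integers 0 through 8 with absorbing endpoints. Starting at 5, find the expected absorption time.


For symmetric RW on 0,...,N with absorbing barriers, E(i) = i*(N-i)
E(5) = 5 * 3 = 15

15


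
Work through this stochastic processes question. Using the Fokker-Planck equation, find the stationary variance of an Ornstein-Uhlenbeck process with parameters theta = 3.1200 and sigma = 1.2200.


Stationary variance = sigma^2 / (2*theta)
= 1.2200^2 / (2*3.1200)
= 1.4884 / 6.2400
= 0.2385

0.2385


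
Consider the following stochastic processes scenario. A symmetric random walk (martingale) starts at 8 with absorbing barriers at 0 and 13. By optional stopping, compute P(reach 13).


By optional stopping theorem: E(M at tau) = M(0) = 8
P(hit 13)*13 + P(hit 0)*0 = 8
P(hit 13) = (8 - 0)/(13 - 0) = 8/13 = 0.6154

0.6154


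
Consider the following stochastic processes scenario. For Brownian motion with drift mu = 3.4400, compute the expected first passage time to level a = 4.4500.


Expected first passage time = a/mu
= 4.4500/3.4400
= 1.2936

1.2936


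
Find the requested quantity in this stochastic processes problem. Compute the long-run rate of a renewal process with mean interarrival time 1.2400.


Long-run renewal rate = 1/E(X)
= 1/1.2400
= 0.8065

0.8065


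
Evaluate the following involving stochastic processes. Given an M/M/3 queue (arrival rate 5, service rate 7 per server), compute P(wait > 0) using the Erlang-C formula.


a = lambda/mu = 0.7143
rho = a/c = 0.2381
Erlang-C formula applied:
C(c,a) = 0.0389

0.0389


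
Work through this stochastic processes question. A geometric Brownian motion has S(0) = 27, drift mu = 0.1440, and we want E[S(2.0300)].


E[S(t)] = S(0) * exp(mu * t)
= 27 * exp(0.1440 * 2.0300)
= 27 * 1.3395
= 36.1674

36.1674


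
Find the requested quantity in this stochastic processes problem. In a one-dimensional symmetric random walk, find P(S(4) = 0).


P(S(4) = 0) = C(4,2) / 4^2
= 6 / 16
= 0.3750

0.3750


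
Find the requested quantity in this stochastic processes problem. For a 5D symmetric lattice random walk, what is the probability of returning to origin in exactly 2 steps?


P(return in 2 steps) = P(reverse first step) = 1/(2d)
= 1/10
= 0.1000

0.1000


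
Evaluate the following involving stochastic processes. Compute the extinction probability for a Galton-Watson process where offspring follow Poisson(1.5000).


Since mu = 1.5000 > 1, extinction prob q < 1.
Solve s = exp(mu*(s-1)) iteratively.
q = 0.4172

0.4172
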